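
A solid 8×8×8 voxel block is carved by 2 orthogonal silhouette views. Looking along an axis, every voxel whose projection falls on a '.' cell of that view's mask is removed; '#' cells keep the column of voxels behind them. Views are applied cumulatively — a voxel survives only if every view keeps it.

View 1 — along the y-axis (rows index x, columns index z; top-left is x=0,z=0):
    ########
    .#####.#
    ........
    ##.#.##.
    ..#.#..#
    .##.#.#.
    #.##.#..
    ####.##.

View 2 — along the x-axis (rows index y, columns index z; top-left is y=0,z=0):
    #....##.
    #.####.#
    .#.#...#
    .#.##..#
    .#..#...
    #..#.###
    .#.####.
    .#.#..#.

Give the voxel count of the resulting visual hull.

start: 8×8×8 = 512 voxels
V1 y: intersect with XZ mask (36 set) -- 288 left
V2 x: intersect with YZ mask (31 set) -- 137 left

137 voxels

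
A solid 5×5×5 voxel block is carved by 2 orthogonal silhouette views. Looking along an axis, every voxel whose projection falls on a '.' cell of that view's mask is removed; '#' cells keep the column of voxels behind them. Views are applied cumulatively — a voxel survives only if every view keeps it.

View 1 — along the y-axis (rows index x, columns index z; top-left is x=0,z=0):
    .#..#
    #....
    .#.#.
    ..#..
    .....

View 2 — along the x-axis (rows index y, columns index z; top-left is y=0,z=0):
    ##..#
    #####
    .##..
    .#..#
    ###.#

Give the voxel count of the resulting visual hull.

voxel count = 21

start: 5×5×5 = 125 voxels
  1. axis=1 (XZ plane), |mask|=6  ⇒  voxels=30
  2. axis=0 (YZ plane), |mask|=16  ⇒  voxels=21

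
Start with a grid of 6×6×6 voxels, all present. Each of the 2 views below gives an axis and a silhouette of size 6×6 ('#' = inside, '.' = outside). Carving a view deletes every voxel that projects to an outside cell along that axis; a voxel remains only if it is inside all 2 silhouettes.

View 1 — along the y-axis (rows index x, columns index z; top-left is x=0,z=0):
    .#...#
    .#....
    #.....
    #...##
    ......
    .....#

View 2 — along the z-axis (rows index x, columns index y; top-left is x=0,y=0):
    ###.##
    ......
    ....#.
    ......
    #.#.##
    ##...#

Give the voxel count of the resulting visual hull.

14 voxels

before carving: 216 voxels (6×6×6)
step 1: project along y, AND mask (8/36) → |grid| = 48
step 2: project along z, AND mask (13/36) → |grid| = 14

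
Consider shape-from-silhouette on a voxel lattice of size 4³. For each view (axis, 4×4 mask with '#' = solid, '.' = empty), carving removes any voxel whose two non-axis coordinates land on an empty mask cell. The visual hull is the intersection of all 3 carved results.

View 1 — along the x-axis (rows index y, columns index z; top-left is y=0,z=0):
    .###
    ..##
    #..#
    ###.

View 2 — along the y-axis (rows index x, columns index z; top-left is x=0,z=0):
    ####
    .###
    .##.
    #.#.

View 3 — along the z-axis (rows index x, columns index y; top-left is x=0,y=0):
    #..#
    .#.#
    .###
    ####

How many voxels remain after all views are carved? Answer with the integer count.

start: 4×4×4 = 64 voxels
V1 x: intersect with YZ mask (10 set) -- 40 left
V2 y: intersect with XZ mask (11 set) -- 28 left
V3 z: intersect with XY mask (11 set) -- 18 left

voxel count = 18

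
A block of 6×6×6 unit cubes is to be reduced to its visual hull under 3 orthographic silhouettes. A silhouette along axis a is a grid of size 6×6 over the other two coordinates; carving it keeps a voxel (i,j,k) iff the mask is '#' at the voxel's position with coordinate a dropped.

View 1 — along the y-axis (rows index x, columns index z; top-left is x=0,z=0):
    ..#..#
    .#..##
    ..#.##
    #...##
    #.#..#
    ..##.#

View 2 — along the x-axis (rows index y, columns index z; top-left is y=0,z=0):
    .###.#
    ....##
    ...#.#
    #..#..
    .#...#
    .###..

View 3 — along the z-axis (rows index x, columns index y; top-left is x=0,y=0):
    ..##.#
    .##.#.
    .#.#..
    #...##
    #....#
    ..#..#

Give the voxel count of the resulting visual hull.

initial block: 6^3 = 216
  1. axis=1 (XZ plane), |mask|=17  ⇒  voxels=102
  2. axis=0 (YZ plane), |mask|=15  ⇒  voxels=44
  3. axis=2 (XY plane), |mask|=15  ⇒  voxels=18

voxel count = 18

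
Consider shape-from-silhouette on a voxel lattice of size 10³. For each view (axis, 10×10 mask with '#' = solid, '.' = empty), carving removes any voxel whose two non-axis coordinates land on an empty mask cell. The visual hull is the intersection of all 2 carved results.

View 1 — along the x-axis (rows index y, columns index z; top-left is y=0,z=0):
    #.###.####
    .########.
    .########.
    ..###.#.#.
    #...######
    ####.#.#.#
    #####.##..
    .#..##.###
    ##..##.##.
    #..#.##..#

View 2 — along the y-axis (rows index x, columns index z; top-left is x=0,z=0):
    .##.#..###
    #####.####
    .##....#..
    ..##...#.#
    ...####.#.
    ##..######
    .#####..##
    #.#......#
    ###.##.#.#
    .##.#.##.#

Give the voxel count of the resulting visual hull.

voxel count = 385

start: 10×10×10 = 1000 voxels
  1. axis=0 (YZ plane), |mask|=67  ⇒  voxels=670
  2. axis=1 (XZ plane), |mask|=58  ⇒  voxels=385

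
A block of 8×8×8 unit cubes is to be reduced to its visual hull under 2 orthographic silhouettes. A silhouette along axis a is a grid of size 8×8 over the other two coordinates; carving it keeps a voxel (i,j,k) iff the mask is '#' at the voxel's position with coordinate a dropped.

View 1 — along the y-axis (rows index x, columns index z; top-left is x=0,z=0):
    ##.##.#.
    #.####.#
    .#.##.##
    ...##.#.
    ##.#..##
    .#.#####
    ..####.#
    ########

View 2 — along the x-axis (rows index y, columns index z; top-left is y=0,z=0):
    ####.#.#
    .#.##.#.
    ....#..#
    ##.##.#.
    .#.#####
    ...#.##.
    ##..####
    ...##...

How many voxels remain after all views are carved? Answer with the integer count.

remaining voxels: 200

full grid |V| = 512
carve view 1 (along y, XZ-mask fill 43/64): 344 voxels remain
carve view 2 (along x, YZ-mask fill 34/64): 200 voxels remain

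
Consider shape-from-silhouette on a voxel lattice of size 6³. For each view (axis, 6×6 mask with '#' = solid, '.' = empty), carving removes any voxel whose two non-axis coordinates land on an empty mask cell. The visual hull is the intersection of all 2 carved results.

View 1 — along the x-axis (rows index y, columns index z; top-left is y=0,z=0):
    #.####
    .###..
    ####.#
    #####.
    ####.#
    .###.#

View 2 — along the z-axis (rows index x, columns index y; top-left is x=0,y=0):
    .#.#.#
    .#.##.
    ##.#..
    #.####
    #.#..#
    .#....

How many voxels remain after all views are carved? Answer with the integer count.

remaining voxels: 79

initial block: 6^3 = 216
  1. axis=0 (YZ plane), |mask|=27  ⇒  voxels=162
  2. axis=2 (XY plane), |mask|=18  ⇒  voxels=79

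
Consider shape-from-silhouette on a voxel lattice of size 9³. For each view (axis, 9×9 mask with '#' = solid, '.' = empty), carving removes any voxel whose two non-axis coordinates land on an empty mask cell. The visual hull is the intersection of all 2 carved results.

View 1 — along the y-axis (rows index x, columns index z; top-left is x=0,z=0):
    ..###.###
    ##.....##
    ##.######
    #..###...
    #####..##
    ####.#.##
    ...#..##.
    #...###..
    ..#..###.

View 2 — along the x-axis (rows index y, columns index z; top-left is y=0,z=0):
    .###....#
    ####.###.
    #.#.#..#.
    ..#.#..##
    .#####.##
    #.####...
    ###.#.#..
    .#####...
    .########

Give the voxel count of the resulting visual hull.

full grid |V| = 729
V1 y: intersect with XZ mask (47 set) -- 423 left
V2 x: intersect with YZ mask (49 set) -- 250 left

250 voxels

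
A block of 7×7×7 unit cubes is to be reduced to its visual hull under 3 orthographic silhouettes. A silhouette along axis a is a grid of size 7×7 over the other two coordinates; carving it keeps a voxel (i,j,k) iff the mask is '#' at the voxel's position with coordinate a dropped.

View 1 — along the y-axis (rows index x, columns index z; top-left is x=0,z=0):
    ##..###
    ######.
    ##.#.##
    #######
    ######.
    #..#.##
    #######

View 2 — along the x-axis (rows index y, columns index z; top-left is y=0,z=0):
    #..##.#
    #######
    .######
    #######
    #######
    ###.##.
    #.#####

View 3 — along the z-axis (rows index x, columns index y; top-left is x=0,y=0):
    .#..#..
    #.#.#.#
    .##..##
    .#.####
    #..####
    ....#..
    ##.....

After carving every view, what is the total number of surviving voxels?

start: 7×7×7 = 343 voxels
  1. axis=1 (XZ plane), |mask|=40  ⇒  voxels=280
  2. axis=0 (YZ plane), |mask|=42  ⇒  voxels=239
  3. axis=2 (XY plane), |mask|=23  ⇒  voxels=117

voxel count = 117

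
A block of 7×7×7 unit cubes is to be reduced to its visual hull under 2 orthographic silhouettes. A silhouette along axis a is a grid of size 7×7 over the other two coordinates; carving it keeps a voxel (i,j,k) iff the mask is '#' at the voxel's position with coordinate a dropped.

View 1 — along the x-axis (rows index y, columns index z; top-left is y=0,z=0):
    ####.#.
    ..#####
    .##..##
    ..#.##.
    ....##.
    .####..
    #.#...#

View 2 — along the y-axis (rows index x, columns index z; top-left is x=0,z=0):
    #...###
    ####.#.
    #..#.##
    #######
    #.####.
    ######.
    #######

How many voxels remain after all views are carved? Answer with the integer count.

|visual hull| = 141

before carving: 343 voxels (7×7×7)
after view 1 [x-axis, 26 of 49 cells solid] → remaining = 182
after view 2 [y-axis, 38 of 49 cells solid] → remaining = 141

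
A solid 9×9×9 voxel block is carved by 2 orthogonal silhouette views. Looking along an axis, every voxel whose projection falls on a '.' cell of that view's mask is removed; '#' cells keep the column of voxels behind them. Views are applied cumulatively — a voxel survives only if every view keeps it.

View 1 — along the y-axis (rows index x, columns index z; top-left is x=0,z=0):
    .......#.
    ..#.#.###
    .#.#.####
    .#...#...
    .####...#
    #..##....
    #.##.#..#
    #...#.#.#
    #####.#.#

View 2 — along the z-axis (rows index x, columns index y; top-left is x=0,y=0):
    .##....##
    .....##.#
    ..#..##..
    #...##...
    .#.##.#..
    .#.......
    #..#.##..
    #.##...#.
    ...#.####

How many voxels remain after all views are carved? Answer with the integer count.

start: 9×9×9 = 729 voxels
V1 y: intersect with XZ mask (38 set) -- 342 left
V2 z: intersect with XY mask (31 set) -- 137 left

|visual hull| = 137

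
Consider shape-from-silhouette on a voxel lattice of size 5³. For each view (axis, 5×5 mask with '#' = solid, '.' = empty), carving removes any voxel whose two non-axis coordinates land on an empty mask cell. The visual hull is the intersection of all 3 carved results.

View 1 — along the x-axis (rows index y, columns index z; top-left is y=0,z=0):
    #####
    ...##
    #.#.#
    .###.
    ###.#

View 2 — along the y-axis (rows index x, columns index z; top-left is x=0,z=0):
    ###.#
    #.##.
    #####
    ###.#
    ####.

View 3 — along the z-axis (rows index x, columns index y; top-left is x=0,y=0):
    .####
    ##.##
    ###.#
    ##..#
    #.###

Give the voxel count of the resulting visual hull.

before carving: 125 voxels (5×5×5)
carve view 1 (along x, YZ-mask fill 17/25): 85 voxels remain
carve view 2 (along y, XZ-mask fill 20/25): 68 voxels remain
carve view 3 (along z, XY-mask fill 19/25): 53 voxels remain

voxel count = 53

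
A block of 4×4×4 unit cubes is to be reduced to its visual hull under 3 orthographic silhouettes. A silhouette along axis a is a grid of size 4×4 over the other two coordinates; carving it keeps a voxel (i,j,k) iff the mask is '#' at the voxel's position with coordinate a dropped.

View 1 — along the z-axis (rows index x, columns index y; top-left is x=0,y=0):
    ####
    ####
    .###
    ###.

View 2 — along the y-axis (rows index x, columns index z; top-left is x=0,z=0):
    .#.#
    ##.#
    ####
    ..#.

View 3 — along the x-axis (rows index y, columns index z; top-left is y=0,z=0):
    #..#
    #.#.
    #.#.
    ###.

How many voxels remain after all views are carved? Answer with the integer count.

before carving: 64 voxels (4×4×4)
step 1: project along z, AND mask (14/16) → |grid| = 56
step 2: project along y, AND mask (10/16) → |grid| = 35
step 3: project along x, AND mask (9/16) → |grid| = 17

voxel count = 17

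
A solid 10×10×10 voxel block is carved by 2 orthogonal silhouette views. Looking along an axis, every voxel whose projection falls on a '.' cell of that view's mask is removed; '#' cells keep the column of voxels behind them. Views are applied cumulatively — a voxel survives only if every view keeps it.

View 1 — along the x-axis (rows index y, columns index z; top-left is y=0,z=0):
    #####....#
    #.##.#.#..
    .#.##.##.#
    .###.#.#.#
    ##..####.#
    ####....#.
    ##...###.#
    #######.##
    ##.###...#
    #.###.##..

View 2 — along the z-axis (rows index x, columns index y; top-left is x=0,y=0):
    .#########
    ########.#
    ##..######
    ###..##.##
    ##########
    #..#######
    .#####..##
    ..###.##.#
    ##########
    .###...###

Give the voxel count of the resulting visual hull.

before carving: 1000 voxels (10×10×10)
V1 x: intersect with YZ mask (62 set) -- 620 left
V2 z: intersect with XY mask (80 set) -- 496 left

voxel count = 496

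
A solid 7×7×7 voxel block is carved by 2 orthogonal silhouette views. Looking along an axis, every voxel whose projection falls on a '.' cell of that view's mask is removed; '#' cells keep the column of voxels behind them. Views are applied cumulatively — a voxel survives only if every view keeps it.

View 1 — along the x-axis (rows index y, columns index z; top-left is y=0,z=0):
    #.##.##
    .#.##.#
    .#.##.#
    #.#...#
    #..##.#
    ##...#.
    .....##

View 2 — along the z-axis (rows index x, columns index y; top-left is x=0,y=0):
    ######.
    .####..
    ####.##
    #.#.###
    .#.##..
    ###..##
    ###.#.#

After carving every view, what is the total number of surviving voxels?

remaining voxels: 125

initial block: 7^3 = 343
  1. axis=0 (YZ plane), |mask|=25  ⇒  voxels=175
  2. axis=2 (XY plane), |mask|=34  ⇒  voxels=125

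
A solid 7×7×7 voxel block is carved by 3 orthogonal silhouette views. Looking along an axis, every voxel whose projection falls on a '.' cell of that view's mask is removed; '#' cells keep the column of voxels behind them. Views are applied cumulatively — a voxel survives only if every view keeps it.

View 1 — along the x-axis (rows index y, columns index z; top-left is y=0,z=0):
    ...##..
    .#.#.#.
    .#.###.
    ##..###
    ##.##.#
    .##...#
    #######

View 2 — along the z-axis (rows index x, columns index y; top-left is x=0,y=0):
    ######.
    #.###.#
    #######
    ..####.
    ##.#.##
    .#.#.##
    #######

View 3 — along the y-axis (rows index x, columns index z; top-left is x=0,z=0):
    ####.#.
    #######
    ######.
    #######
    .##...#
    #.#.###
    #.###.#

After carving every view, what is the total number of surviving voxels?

before carving: 343 voxels (7×7×7)
V1 x: intersect with YZ mask (29 set) -- 203 left
V2 z: intersect with XY mask (38 set) -- 158 left
V3 y: intersect with XZ mask (38 set) -- 120 left

|visual hull| = 120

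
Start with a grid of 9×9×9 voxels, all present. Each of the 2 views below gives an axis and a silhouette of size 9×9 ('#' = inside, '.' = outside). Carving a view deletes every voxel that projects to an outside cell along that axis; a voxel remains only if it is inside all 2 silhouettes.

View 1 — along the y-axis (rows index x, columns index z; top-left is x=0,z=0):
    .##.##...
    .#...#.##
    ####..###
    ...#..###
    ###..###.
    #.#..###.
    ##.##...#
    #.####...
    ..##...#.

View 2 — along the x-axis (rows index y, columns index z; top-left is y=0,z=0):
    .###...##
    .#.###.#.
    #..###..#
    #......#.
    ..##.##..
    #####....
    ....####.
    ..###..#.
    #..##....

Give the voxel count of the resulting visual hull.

start: 9×9×9 = 729 voxels
V1 y: intersect with XZ mask (43 set) -- 387 left
V2 x: intersect with YZ mask (37 set) -- 178 left

voxel count = 178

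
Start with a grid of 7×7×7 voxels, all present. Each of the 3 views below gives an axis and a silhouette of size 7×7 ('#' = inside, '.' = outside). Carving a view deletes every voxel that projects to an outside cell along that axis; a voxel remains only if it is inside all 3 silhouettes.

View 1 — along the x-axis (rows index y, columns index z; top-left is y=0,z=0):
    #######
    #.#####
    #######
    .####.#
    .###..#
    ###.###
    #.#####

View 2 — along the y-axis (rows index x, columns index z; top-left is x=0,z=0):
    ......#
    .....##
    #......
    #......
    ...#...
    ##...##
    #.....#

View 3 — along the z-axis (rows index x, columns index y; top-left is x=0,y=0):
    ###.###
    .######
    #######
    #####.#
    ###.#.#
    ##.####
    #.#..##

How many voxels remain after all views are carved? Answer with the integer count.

56 voxels

initial block: 7^3 = 343
  1. axis=0 (YZ plane), |mask|=41  ⇒  voxels=287
  2. axis=1 (XZ plane), |mask|=12  ⇒  voxels=69
  3. axis=2 (XY plane), |mask|=40  ⇒  voxels=56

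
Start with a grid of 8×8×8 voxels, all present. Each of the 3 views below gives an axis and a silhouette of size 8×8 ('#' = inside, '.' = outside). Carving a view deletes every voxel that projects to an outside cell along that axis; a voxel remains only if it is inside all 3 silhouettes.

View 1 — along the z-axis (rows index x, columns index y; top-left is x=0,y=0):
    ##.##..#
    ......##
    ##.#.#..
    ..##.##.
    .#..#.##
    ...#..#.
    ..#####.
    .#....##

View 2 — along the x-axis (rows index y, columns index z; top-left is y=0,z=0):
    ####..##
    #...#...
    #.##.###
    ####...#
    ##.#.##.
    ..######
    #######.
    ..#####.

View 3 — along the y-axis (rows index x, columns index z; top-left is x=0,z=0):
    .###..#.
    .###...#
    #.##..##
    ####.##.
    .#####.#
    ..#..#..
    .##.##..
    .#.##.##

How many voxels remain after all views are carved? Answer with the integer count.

remaining voxels: 88

full grid |V| = 512
V1 z: intersect with XY mask (29 set) -- 232 left
V2 x: intersect with YZ mask (42 set) -- 152 left
V3 y: intersect with XZ mask (36 set) -- 88 left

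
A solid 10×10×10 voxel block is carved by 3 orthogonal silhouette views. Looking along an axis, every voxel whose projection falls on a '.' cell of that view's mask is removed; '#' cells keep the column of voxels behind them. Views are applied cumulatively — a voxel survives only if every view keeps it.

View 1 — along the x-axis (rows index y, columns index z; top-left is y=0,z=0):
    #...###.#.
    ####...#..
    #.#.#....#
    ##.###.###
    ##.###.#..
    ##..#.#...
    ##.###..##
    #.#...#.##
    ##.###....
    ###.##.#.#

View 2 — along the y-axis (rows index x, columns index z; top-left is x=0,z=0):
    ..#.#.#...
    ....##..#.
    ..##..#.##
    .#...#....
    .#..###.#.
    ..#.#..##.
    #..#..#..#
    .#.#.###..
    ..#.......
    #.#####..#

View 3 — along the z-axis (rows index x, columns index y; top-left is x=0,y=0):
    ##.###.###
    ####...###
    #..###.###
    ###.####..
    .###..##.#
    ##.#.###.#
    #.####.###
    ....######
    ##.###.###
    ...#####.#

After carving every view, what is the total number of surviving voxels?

full grid |V| = 1000
carve view 1 (along x, YZ-mask fill 56/100): 560 voxels remain
carve view 2 (along y, XZ-mask fill 39/100): 208 voxels remain
carve view 3 (along z, XY-mask fill 70/100): 138 voxels remain

|visual hull| = 138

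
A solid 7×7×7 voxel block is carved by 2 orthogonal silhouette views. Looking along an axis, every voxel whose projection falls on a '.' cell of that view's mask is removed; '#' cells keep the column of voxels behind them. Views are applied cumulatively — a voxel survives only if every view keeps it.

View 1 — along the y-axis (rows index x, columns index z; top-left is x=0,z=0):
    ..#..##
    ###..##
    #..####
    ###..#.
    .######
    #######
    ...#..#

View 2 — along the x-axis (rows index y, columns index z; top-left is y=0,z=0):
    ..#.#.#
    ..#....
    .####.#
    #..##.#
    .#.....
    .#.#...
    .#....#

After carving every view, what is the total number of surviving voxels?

full grid |V| = 343
after view 1 [y-axis, 32 of 49 cells solid] → remaining = 224
after view 2 [x-axis, 18 of 49 cells solid] → remaining = 80

80 voxels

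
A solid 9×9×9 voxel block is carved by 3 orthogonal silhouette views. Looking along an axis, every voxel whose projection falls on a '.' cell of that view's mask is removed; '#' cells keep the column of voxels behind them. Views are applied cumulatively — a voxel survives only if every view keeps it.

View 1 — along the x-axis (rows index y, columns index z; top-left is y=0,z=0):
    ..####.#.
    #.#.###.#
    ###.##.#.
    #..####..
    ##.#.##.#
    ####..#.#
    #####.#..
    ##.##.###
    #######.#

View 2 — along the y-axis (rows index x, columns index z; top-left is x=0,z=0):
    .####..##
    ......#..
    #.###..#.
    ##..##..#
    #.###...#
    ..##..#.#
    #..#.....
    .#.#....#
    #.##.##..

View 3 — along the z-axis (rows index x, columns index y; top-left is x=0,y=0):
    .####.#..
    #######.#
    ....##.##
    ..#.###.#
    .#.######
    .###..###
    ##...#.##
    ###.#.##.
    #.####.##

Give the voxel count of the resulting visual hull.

initial block: 9^3 = 729
after view 1 [x-axis, 55 of 81 cells solid] → remaining = 495
after view 2 [y-axis, 36 of 81 cells solid] → remaining = 229
after view 3 [z-axis, 53 of 81 cells solid] → remaining = 142

|visual hull| = 142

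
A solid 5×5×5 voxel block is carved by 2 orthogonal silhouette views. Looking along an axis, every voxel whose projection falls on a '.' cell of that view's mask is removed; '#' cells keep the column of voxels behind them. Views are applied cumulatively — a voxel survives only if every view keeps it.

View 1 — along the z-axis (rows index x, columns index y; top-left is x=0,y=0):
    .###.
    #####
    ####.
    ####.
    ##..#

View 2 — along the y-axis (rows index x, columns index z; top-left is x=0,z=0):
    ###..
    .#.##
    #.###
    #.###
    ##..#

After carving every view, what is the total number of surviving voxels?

start: 5×5×5 = 125 voxels
  1. axis=2 (XY plane), |mask|=19  ⇒  voxels=95
  2. axis=1 (XZ plane), |mask|=17  ⇒  voxels=65

65 voxels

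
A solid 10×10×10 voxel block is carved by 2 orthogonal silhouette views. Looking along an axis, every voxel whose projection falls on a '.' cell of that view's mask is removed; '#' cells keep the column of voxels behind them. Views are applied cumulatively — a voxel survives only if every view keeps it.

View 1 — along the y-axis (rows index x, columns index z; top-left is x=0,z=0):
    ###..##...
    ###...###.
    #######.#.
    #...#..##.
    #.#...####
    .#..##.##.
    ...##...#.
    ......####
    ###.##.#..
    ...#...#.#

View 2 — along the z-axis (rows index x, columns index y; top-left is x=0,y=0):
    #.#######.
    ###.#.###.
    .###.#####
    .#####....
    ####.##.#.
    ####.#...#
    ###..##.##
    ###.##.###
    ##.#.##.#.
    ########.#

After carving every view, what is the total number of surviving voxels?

remaining voxels: 354

start: 10×10×10 = 1000 voxels
carve view 1 (along y, XZ-mask fill 50/100): 500 voxels remain
carve view 2 (along z, XY-mask fill 71/100): 354 voxels remain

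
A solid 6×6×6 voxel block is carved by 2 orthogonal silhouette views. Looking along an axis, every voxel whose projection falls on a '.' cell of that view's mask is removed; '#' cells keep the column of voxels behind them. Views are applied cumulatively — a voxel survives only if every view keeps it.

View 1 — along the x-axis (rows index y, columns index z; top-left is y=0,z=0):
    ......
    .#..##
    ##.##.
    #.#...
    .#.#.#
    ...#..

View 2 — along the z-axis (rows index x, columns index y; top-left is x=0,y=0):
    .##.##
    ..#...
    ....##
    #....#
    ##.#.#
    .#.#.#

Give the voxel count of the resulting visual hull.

before carving: 216 voxels (6×6×6)
V1 x: intersect with YZ mask (13 set) -- 78 left
V2 z: intersect with XY mask (16 set) -- 32 left

voxel count = 32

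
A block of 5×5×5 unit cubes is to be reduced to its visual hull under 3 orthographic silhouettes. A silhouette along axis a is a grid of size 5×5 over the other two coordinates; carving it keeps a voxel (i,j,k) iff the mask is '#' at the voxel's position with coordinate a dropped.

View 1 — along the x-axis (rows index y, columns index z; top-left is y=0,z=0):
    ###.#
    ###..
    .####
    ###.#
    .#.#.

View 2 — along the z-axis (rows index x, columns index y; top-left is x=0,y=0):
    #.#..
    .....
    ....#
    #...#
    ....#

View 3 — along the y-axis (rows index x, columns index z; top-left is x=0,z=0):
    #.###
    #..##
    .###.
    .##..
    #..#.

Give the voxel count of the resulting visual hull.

remaining voxels: 12

before carving: 125 voxels (5×5×5)
[1] x-view keeps 17 columns → grid now 85
[2] z-view keeps 6 columns → grid now 18
[3] y-view keeps 14 columns → grid now 12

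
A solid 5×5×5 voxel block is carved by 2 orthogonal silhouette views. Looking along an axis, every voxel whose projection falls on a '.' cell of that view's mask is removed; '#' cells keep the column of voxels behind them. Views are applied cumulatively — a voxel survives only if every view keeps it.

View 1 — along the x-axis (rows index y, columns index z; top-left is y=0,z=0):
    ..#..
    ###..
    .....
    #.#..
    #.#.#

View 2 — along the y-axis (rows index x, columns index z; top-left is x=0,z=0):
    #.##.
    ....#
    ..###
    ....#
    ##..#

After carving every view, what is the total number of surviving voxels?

|visual hull| = 19

start: 5×5×5 = 125 voxels
after view 1 [x-axis, 9 of 25 cells solid] → remaining = 45
after view 2 [y-axis, 11 of 25 cells solid] → remaining = 19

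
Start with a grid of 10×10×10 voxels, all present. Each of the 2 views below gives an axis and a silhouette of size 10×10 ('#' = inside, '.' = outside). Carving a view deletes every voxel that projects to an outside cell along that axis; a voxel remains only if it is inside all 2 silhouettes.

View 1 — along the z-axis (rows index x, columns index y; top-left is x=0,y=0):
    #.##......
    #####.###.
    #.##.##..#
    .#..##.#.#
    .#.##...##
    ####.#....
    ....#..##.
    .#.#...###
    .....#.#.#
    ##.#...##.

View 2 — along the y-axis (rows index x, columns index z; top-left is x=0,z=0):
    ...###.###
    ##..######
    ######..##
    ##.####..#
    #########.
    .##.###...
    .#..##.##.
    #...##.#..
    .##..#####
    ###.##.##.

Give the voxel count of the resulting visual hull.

326 voxels

before carving: 1000 voxels (10×10×10)
V1 z: intersect with XY mask (48 set) -- 480 left
V2 y: intersect with XZ mask (66 set) -- 326 left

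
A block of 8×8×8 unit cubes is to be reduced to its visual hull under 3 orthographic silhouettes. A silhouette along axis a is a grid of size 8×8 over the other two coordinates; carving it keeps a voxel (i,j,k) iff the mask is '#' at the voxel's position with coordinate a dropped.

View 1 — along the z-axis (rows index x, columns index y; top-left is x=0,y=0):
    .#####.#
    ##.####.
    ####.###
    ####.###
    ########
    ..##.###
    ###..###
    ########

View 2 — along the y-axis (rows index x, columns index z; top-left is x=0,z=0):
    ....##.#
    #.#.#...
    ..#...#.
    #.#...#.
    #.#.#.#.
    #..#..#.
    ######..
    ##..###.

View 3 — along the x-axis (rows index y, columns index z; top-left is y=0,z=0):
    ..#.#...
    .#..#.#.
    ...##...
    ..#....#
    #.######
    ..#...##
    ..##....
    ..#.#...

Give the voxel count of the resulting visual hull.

remaining voxels: 71

start: 8×8×8 = 512 voxels
  1. axis=2 (XY plane), |mask|=53  ⇒  voxels=424
  2. axis=1 (XZ plane), |mask|=29  ⇒  voxels=194
  3. axis=0 (YZ plane), |mask|=23  ⇒  voxels=71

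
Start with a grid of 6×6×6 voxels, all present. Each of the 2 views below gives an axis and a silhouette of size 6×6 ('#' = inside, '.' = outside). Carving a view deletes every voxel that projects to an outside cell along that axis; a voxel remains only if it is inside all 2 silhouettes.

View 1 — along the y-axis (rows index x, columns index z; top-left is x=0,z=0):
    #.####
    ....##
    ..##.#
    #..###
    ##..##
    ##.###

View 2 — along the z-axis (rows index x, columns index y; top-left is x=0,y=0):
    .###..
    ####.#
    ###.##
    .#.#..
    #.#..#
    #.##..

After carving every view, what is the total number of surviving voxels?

75 voxels

initial block: 6^3 = 216
after view 1 [y-axis, 23 of 36 cells solid] → remaining = 138
after view 2 [z-axis, 21 of 36 cells solid] → remaining = 75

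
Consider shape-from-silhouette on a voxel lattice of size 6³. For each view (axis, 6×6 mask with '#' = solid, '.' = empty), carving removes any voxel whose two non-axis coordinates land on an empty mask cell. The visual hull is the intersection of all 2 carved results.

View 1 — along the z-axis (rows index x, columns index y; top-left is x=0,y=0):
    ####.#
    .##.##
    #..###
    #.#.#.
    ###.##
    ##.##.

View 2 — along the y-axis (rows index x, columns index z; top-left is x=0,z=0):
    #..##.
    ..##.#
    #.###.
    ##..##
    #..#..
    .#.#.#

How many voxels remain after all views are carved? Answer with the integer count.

voxel count = 77

before carving: 216 voxels (6×6×6)
[1] z-view keeps 25 columns → grid now 150
[2] y-view keeps 19 columns → grid now 77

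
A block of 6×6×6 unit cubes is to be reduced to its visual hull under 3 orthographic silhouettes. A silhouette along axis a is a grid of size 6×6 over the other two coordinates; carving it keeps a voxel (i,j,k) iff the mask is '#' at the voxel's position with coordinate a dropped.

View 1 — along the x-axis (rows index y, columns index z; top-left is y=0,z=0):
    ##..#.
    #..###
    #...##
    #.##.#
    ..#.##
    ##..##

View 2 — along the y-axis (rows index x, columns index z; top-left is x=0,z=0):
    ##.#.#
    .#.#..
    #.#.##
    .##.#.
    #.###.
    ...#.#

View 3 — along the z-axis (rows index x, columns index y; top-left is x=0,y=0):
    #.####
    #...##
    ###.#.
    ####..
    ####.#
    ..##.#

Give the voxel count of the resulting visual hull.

initial block: 6^3 = 216
carve view 1 (along x, YZ-mask fill 21/36): 126 voxels remain
carve view 2 (along y, XZ-mask fill 19/36): 65 voxels remain
carve view 3 (along z, XY-mask fill 24/36): 45 voxels remain

45 voxels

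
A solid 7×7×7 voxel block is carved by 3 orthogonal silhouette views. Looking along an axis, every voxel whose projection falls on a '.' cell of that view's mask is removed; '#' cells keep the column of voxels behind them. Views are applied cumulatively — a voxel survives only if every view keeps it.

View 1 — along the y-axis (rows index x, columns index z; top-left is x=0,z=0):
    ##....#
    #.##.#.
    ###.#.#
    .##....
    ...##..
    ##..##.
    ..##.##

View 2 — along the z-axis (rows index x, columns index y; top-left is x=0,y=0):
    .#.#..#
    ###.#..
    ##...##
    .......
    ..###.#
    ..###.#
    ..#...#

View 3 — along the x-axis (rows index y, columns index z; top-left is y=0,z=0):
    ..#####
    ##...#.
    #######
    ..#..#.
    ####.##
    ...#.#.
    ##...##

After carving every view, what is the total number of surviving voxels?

remaining voxels: 46

full grid |V| = 343
V1 y: intersect with XZ mask (24 set) -- 168 left
V2 z: intersect with XY mask (21 set) -- 77 left
V3 x: intersect with YZ mask (29 set) -- 46 left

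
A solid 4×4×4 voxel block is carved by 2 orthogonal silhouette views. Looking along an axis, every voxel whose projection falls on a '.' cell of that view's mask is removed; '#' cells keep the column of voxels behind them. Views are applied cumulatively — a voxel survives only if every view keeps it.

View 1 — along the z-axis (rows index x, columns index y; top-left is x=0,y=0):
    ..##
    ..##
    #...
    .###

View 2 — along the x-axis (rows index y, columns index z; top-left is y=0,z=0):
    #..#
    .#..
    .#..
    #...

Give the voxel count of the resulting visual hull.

9 voxels

initial block: 4^3 = 64
[1] z-view keeps 8 columns → grid now 32
[2] x-view keeps 5 columns → grid now 9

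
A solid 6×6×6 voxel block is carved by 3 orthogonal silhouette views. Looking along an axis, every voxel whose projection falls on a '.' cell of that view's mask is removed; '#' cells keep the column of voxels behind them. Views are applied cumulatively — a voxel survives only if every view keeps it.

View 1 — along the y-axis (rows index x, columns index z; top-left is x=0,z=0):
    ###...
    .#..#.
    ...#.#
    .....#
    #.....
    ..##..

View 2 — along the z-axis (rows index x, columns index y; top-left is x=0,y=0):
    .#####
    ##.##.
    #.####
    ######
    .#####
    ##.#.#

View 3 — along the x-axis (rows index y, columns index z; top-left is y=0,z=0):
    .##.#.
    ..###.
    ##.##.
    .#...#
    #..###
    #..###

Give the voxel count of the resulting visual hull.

voxel count = 27

before carving: 216 voxels (6×6×6)
carve view 1 (along y, XZ-mask fill 11/36): 66 voxels remain
carve view 2 (along z, XY-mask fill 29/36): 52 voxels remain
carve view 3 (along x, YZ-mask fill 20/36): 27 voxels remain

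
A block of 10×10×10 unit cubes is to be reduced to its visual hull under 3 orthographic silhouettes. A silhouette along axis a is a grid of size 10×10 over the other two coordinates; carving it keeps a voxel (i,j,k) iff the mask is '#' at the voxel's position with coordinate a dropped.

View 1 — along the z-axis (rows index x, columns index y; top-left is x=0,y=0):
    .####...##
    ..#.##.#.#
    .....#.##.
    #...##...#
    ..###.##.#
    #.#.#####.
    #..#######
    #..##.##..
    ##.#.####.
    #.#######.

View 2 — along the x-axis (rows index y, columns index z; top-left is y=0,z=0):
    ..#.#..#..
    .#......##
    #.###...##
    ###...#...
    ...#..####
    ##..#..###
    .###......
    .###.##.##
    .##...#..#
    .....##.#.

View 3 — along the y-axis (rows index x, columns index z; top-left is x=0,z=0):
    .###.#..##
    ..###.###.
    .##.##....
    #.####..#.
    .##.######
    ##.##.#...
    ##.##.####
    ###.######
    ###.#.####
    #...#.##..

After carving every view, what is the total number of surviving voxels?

remaining voxels: 175

start: 10×10×10 = 1000 voxels
[1] z-view keeps 59 columns → grid now 590
[2] x-view keeps 44 columns → grid now 273
[3] y-view keeps 64 columns → grid now 175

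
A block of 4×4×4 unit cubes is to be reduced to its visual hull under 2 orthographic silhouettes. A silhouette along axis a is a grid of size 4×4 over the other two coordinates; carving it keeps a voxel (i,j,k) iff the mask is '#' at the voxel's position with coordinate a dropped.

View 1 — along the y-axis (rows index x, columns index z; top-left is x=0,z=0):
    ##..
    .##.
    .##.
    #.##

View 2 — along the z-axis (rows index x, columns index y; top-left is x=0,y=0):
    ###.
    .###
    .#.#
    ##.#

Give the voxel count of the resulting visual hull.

remaining voxels: 25

before carving: 64 voxels (4×4×4)
after view 1 [y-axis, 9 of 16 cells solid] → remaining = 36
after view 2 [z-axis, 11 of 16 cells solid] → remaining = 25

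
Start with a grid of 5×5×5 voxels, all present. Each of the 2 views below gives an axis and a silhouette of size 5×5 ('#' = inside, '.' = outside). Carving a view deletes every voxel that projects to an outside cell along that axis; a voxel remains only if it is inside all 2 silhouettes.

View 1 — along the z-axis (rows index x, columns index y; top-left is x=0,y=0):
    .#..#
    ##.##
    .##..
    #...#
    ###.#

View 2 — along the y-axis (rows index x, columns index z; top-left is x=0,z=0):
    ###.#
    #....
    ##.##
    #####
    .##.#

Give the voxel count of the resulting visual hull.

|visual hull| = 42

initial block: 5^3 = 125
carve view 1 (along z, XY-mask fill 14/25): 70 voxels remain
carve view 2 (along y, XZ-mask fill 17/25): 42 voxels remain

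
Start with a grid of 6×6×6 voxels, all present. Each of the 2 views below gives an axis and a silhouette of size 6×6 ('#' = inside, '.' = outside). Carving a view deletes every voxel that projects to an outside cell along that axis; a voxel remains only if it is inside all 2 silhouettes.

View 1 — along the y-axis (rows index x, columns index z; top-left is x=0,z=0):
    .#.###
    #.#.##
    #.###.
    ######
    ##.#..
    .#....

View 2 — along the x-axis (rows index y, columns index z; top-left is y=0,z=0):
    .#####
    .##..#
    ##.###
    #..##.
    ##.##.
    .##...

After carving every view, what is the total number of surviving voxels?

voxel count = 82

initial block: 6^3 = 216
V1 y: intersect with XZ mask (22 set) -- 132 left
V2 x: intersect with YZ mask (22 set) -- 82 left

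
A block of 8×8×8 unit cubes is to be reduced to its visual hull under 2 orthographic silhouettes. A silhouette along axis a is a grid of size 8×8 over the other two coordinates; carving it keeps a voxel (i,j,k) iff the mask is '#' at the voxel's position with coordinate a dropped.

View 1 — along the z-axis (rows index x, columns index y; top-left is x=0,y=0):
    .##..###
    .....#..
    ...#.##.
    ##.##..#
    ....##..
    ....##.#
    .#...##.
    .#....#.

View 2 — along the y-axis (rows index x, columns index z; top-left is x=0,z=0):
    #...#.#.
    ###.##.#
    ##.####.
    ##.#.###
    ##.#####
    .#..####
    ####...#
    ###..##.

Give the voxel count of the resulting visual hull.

full grid |V| = 512
V1 z: intersect with XY mask (24 set) -- 192 left
V2 y: intersect with XZ mask (43 set) -- 123 left

remaining voxels: 123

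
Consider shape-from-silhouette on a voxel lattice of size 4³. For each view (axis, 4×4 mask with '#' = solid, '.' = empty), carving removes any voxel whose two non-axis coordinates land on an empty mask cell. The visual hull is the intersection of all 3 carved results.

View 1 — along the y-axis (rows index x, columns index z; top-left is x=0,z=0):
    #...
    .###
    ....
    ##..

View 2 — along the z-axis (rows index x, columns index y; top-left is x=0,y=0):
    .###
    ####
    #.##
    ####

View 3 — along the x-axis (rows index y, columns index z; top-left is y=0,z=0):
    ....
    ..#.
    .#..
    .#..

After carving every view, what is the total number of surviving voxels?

before carving: 64 voxels (4×4×4)
carve view 1 (along y, XZ-mask fill 6/16): 24 voxels remain
carve view 2 (along z, XY-mask fill 14/16): 23 voxels remain
carve view 3 (along x, YZ-mask fill 3/16): 5 voxels remain

|visual hull| = 5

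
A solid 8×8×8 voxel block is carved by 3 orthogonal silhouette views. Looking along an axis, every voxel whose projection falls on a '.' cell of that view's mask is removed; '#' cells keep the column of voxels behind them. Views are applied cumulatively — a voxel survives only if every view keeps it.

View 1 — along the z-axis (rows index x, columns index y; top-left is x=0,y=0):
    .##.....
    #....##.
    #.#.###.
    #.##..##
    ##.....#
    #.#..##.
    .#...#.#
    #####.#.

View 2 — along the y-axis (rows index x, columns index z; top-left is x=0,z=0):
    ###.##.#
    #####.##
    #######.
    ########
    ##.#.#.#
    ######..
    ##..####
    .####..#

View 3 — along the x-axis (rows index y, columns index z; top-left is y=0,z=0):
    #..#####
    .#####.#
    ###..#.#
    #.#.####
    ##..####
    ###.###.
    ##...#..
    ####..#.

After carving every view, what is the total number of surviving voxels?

full grid |V| = 512
  1. axis=2 (XY plane), |mask|=31  ⇒  voxels=248
  2. axis=1 (XZ plane), |mask|=50  ⇒  voxels=195
  3. axis=0 (YZ plane), |mask|=43  ⇒  voxels=127

127 voxels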